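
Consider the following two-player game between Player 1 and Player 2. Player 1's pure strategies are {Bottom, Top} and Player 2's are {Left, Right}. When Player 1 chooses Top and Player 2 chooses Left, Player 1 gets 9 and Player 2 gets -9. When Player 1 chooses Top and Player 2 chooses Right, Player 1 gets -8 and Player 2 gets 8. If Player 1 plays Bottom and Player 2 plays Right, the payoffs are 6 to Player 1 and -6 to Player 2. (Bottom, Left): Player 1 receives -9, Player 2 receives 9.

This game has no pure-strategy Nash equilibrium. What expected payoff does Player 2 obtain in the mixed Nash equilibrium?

9/16

Set Player 2's expected payoff from Left equal to that from Right:
  Player 2's payoff from Left: p·9 + (1−p)·(-9) = 18p - 9
  Player 2's payoff from Right: p·(-6) + (1−p)·8 = -14p + 8
  18p - 9 = -14p + 8  ⇒  32p = 17  ⇒  p = 17/32.
At equilibrium Player 2 is indifferent across columns, so Player 2's payoff equals the payoff from Left: (17/32)·9 + (15/32)·(-9) = 9/16.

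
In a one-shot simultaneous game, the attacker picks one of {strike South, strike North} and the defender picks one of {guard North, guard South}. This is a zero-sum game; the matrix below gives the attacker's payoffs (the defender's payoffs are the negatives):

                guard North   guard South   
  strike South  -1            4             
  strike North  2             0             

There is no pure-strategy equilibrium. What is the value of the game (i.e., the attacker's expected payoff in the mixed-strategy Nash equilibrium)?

The attacker's indifference between strike South and strike North determines the defender's mixing probability q:
  the attacker's payoff to strike South: q·(-1) + (1−q)·4 = -5q + 4
  the attacker's payoff to strike North: q·2 + (1−q)·0 = 2q
  -5q + 4 = 2q  ⇒  -7q = -4  ⇒  q = 4/7.
The value is the attacker's expected payoff against this mix (using strike South): (4/7)·(-1) + (3/7)·4 = 8/7.

v = 8/7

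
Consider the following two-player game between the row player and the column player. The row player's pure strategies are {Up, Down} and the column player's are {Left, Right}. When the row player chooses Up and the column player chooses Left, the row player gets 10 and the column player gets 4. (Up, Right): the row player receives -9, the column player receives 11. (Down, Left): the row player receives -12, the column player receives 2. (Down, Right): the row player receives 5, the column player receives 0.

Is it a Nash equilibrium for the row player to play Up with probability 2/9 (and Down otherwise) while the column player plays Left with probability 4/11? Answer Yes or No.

Given the column player's mix q = 4/11, the row player's payoff from Up is -23/11 but from Down is -13/11. The row player strictly prefers Down, so the row player would not mix.
So the proposed profile is not a Nash equilibrium.

No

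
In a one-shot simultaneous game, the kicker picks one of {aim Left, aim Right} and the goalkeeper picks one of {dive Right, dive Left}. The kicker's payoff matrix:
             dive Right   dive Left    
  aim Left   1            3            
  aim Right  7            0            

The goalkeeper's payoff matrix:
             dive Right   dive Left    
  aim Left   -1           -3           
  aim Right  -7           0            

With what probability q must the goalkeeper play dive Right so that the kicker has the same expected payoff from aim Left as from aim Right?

For the kicker to be willing to mix, the kicker must be indifferent between aim Left and aim Right, which pins down the goalkeeper's mix.
  the kicker's payoff to aim Left: q·1 + (1−q)·3 = -2q + 3
  the kicker's payoff to aim Right: q·7 + (1−q)·0 = 7q
  -2q + 3 = 7q  ⇒  -9q = -3  ⇒  q = 1/3.

q = 1/3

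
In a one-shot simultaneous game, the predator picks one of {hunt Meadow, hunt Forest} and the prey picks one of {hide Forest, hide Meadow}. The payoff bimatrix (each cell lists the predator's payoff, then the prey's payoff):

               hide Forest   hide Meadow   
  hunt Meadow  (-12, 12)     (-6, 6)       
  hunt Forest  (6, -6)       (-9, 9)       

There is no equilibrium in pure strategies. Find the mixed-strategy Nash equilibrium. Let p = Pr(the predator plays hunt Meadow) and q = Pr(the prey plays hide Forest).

In a mixed equilibrium the prey is indifferent between hide Forest and hide Meadow; this condition fixes p.
  the prey's payoff from hide Forest: p·12 + (1−p)·(-6) = 18p - 6
  the prey's payoff from hide Meadow: p·6 + (1−p)·9 = -3p + 9
  18p - 6 = -3p + 9  ⇒  21p = 15  ⇒  p = 5/7.
Set the predator's expected payoff from hunt Meadow equal to that from hunt Forest:
  the predator's payoff from hunt Meadow: q·(-12) + (1−q)·(-6) = -6q - 6
  the predator's payoff from hunt Forest: q·6 + (1−q)·(-9) = 15q - 9
  -6q - 6 = 15q - 9  ⇒  -21q = -3  ⇒  q = 1/7.

p = 5/7, q = 1/7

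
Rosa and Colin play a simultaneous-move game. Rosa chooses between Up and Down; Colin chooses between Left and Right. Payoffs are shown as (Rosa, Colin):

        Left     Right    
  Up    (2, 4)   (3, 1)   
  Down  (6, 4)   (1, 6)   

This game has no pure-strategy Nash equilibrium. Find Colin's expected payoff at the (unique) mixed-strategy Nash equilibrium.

4

Set Colin's expected payoff from Left equal to that from Right:
  Colin's expected payoff from Left: p·4 + (1−p)·4 = 4
  Colin's expected payoff from Right: p·1 + (1−p)·6 = -5p + 6
  4 = -5p + 6  ⇒  5p = 2  ⇒  p = 2/5.
At equilibrium Colin is indifferent across columns, so Colin's payoff equals the payoff from Left: (2/5)·4 + (3/5)·4 = 4.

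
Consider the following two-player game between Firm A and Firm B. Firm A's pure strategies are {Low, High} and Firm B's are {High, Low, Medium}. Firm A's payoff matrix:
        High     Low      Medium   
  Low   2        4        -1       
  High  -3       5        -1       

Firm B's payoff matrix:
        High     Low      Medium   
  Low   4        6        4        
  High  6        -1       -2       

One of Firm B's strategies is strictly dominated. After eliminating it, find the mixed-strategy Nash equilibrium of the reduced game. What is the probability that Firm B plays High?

Firm B's strategy Medium is strictly dominated by Low: 6 > 4 and -1 > -2. Eliminate Medium.
Set Firm A's expected payoff from Low equal to that from High:
  Firm A's payoff to Low: q·2 + (1−q)·4 = -2q + 4
  Firm A's payoff to High: q·(-3) + (1−q)·5 = -8q + 5
  -2q + 4 = -8q + 5  ⇒  6q = 1  ⇒  q = 1/6.

q = 1/6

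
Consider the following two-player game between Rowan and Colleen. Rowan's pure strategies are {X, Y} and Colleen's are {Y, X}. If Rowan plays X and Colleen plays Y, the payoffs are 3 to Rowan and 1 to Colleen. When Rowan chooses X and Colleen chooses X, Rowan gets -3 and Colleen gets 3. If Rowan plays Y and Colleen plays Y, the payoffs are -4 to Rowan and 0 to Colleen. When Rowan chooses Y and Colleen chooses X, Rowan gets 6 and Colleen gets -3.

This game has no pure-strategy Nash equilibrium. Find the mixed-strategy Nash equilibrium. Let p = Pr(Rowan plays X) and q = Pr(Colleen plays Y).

p = 3/5, q = 9/16

Colleen's indifference between Y and X determines Rowan's mixing probability p:
  Colleen's payoff to Y: p·1 + (1−p)·0 = p
  Colleen's payoff to X: p·3 + (1−p)·(-3) = 6p - 3
  p = 6p - 3  ⇒  -5p = -3  ⇒  p = 3/5.
Colleen's mix must leave Rowan indifferent between X and Y.
  Rowan's payoff from X: q·3 + (1−q)·(-3) = 6q - 3
  Rowan's payoff from Y: q·(-4) + (1−q)·6 = -10q + 6
  6q - 3 = -10q + 6  ⇒  16q = 9  ⇒  q = 9/16.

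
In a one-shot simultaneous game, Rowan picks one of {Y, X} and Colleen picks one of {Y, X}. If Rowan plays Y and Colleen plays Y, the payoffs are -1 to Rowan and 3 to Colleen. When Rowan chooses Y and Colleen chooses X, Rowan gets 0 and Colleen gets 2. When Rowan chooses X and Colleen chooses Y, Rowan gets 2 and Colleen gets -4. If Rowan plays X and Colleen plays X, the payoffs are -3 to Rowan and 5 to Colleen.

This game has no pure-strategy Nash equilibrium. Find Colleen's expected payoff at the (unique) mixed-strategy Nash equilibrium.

23/10

Rowan's mix must leave Colleen indifferent between Y and X.
  Colleen's expected payoff from Y: p·3 + (1−p)·(-4) = 7p - 4
  Colleen's expected payoff from X: p·2 + (1−p)·5 = -3p + 5
  7p - 4 = -3p + 5  ⇒  10p = 9  ⇒  p = 9/10.
At equilibrium Colleen is indifferent across columns, so Colleen's payoff equals the payoff from Y: (9/10)·3 + (1/10)·(-4) = 23/10.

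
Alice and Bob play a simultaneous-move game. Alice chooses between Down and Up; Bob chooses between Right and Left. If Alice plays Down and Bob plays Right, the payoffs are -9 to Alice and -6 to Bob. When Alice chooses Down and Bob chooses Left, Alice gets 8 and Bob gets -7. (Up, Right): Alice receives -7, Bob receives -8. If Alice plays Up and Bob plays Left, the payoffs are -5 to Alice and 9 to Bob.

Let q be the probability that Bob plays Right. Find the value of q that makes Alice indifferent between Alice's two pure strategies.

q = 13/15

Bob's mix must leave Alice indifferent between Down and Up.
  Alice's expected payoff from Down: q·(-9) + (1−q)·8 = -17q + 8
  Alice's expected payoff from Up: q·(-7) + (1−q)·(-5) = -2q - 5
  -17q + 8 = -2q - 5  ⇒  -15q = -13  ⇒  q = 13/15.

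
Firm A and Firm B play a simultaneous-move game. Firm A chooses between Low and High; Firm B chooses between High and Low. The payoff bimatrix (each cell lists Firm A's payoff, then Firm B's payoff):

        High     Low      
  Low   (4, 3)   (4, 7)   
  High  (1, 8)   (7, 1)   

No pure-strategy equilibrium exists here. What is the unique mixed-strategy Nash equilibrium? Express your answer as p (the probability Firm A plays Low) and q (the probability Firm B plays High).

p = 7/11, q = 1/2

In a mixed equilibrium Firm B is indifferent between High and Low; this condition fixes p.
  Firm B's payoff from High: p·3 + (1−p)·8 = -5p + 8
  Firm B's payoff from Low: p·7 + (1−p)·1 = 6p + 1
  -5p + 8 = 6p + 1  ⇒  -11p = -7  ⇒  p = 7/11.
Firm A's indifference between Low and High determines Firm B's mixing probability q:
  Firm A's expected payoff from Low: q·4 + (1−q)·4 = 4
  Firm A's expected payoff from High: q·1 + (1−q)·7 = -6q + 7
  4 = -6q + 7  ⇒  6q = 3  ⇒  q = 1/2.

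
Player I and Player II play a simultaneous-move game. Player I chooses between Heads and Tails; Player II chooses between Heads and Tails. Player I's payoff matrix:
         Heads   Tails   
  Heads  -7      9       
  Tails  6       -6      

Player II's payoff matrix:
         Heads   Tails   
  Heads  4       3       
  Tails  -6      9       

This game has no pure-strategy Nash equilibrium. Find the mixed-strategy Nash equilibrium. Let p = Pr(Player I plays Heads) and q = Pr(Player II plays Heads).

p = 15/16, q = 15/28

In a mixed equilibrium Player II is indifferent between Heads and Tails; this condition fixes p.
  Player II's payoff to Heads: p·4 + (1−p)·(-6) = 10p - 6
  Player II's payoff to Tails: p·3 + (1−p)·9 = -6p + 9
  10p - 6 = -6p + 9  ⇒  16p = 15  ⇒  p = 15/16.
In a mixed equilibrium Player I is indifferent between Heads and Tails; this condition fixes q.
  Player I's expected payoff from Heads: q·(-7) + (1−q)·9 = -16q + 9
  Player I's expected payoff from Tails: q·6 + (1−q)·(-6) = 12q - 6
  -16q + 9 = 12q - 6  ⇒  -28q = -15  ⇒  q = 15/28.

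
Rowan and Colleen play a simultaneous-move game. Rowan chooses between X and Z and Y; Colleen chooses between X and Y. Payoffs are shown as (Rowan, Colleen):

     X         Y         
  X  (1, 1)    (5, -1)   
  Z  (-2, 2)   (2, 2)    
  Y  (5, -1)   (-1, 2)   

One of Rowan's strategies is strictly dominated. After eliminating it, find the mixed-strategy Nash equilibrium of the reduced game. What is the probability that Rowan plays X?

Rowan's strategy Z is strictly dominated by X: 1 > -2 and 5 > 2. Eliminate Z.
Rowan's mix must leave Colleen indifferent between X and Y.
  Colleen's payoff from X: p·1 + (1−p)·(-1) = 2p - 1
  Colleen's payoff from Y: p·(-1) + (1−p)·2 = -3p + 2
  2p - 1 = -3p + 2  ⇒  5p = 3  ⇒  p = 3/5.

p = 3/5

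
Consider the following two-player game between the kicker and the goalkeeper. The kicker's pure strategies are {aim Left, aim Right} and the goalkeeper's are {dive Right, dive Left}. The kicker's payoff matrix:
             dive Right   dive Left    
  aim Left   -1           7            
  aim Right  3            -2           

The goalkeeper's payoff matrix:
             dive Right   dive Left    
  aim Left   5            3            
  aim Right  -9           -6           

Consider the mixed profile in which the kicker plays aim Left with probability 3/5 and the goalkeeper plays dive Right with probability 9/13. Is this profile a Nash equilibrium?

Check the goalkeeper's indifference given the kicker's mix p = 3/5:
  payoff from dive Right = -3/5; payoff from dive Left = -3/5 — equal.
Check the kicker's indifference given the goalkeeper's mix q = 9/13:
  payoff from aim Left = 19/13; payoff from aim Right = 19/13 — equal.
Both players are indifferent, so neither can profitably deviate.

Yes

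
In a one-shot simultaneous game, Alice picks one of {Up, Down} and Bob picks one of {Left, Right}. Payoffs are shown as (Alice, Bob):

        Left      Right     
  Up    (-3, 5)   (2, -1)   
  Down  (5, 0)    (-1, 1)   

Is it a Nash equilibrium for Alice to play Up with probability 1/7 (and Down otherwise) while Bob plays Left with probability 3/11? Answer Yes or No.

Yes

Check Bob's indifference given Alice's mix p = 1/7:
  payoff from Left = 5/7; payoff from Right = 5/7 — equal.
Check Alice's indifference given Bob's mix q = 3/11:
  payoff from Up = 7/11; payoff from Down = 7/11 — equal.
Both players are indifferent, so neither can profitably deviate.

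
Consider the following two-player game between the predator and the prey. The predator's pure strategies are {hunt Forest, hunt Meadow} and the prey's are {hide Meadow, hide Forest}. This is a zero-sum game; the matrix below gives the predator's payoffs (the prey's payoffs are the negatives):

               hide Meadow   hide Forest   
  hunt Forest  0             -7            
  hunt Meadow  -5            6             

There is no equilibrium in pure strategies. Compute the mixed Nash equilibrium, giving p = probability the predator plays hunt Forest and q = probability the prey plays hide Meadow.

p = 11/18, q = 13/18

Set the prey's expected payoff from hide Meadow equal to that from hide Forest:
  the prey's payoff to hide Meadow: p·0 + (1−p)·5 = -5p + 5
  the prey's payoff to hide Forest: p·7 + (1−p)·(-6) = 13p - 6
  -5p + 5 = 13p - 6  ⇒  -18p = -11  ⇒  p = 11/18.
For the predator to be willing to mix, the predator must be indifferent between hunt Forest and hunt Meadow, which pins down the prey's mix.
  the predator's payoff from hunt Forest: q·0 + (1−q)·(-7) = 7q - 7
  the predator's payoff from hunt Meadow: q·(-5) + (1−q)·6 = -11q + 6
  7q - 7 = -11q + 6  ⇒  18q = 13  ⇒  q = 13/18.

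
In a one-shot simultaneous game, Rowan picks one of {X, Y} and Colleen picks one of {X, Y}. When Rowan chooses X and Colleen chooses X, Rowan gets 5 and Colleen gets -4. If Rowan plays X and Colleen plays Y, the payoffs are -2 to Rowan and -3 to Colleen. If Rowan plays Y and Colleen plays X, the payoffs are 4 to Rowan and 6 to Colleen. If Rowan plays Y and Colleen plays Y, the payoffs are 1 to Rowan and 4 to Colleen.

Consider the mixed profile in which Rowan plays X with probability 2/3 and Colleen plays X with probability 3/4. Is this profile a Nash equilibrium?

Check Colleen's indifference given Rowan's mix p = 2/3:
  payoff from X = -2/3; payoff from Y = -2/3 — equal.
Check Rowan's indifference given Colleen's mix q = 3/4:
  payoff from X = 13/4; payoff from Y = 13/4 — equal.
Both players are indifferent, so neither can profitably deviate.

Yes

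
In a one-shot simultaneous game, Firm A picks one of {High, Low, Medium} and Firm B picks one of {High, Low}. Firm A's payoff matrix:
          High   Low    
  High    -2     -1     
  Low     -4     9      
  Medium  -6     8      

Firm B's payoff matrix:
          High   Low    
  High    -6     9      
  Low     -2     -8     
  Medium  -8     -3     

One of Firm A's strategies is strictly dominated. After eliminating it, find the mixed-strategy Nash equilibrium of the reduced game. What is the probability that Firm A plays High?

Firm A's strategy Medium is strictly dominated by Low: -4 > -6 and 9 > 8. Eliminate Medium.
Firm A's mix must leave Firm B indifferent between High and Low.
  Firm B's payoff to High: p·(-6) + (1−p)·(-2) = -4p - 2
  Firm B's payoff to Low: p·9 + (1−p)·(-8) = 17p - 8
  -4p - 2 = 17p - 8  ⇒  -21p = -6  ⇒  p = 2/7.

p = 2/7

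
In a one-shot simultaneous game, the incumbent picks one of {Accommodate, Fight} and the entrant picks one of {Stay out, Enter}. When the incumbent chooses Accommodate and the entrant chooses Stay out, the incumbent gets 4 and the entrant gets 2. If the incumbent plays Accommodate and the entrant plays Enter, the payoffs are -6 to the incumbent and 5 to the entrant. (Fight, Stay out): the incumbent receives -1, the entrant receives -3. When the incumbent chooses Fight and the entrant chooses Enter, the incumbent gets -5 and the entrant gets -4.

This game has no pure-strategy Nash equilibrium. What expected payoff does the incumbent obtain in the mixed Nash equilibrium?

For the incumbent to be willing to mix, the incumbent must be indifferent between Accommodate and Fight, which pins down the entrant's mix.
  the incumbent's expected payoff from Accommodate: q·4 + (1−q)·(-6) = 10q - 6
  the incumbent's expected payoff from Fight: q·(-1) + (1−q)·(-5) = 4q - 5
  10q - 6 = 4q - 5  ⇒  6q = 1  ⇒  q = 1/6.
At equilibrium the incumbent is indifferent across rows, so the incumbent's payoff equals the payoff from Accommodate: (1/6)·4 + (5/6)·(-6) = -13/3.

-13/3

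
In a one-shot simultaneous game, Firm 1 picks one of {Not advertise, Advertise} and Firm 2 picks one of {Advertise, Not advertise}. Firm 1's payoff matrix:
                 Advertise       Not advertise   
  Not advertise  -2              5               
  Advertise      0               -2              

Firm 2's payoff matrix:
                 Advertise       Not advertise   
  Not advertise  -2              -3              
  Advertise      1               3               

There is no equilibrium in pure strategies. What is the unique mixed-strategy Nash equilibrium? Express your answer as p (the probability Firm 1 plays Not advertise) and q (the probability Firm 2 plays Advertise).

For Firm 2 to be willing to mix, Firm 2 must be indifferent between Advertise and Not advertise, which pins down Firm 1's mix.
  Firm 2's expected payoff from Advertise: p·(-2) + (1−p)·1 = -3p + 1
  Firm 2's expected payoff from Not advertise: p·(-3) + (1−p)·3 = -6p + 3
  -3p + 1 = -6p + 3  ⇒  3p = 2  ⇒  p = 2/3.
Firm 1's indifference between Not advertise and Advertise determines Firm 2's mixing probability q:
  Firm 1's payoff to Not advertise: q·(-2) + (1−q)·5 = -7q + 5
  Firm 1's payoff to Advertise: q·0 + (1−q)·(-2) = 2q - 2
  -7q + 5 = 2q - 2  ⇒  -9q = -7  ⇒  q = 7/9.

p = 2/3, q = 7/9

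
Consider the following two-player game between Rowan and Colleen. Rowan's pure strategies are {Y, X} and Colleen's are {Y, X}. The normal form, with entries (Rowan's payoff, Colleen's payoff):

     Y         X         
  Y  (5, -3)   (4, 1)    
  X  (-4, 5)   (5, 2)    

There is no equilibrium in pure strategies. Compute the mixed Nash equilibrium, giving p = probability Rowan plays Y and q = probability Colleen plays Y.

For Colleen to be willing to mix, Colleen must be indifferent between Y and X, which pins down Rowan's mix.
  Colleen's payoff from Y: p·(-3) + (1−p)·5 = -8p + 5
  Colleen's payoff from X: p·1 + (1−p)·2 = -p + 2
  -8p + 5 = -p + 2  ⇒  -7p = -3  ⇒  p = 3/7.
In a mixed equilibrium Rowan is indifferent between Y and X; this condition fixes q.
  Rowan's payoff from Y: q·5 + (1−q)·4 = q + 4
  Rowan's payoff from X: q·(-4) + (1−q)·5 = -9q + 5
  q + 4 = -9q + 5  ⇒  10q = 1  ⇒  q = 1/10.

p = 3/7, q = 1/10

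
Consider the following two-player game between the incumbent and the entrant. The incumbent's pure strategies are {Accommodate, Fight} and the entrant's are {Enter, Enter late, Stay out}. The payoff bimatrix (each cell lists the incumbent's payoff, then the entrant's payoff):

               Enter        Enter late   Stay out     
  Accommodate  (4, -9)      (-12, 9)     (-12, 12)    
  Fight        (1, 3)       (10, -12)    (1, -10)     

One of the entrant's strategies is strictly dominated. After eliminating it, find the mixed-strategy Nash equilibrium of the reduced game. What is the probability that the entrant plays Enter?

The entrant's strategy Enter late is strictly dominated by Stay out: 12 > 9 and -10 > -12. Eliminate Enter late.
The entrant's mix must leave the incumbent indifferent between Accommodate and Fight.
  the incumbent's expected payoff from Accommodate: q·4 + (1−q)·(-12) = 16q - 12
  the incumbent's expected payoff from Fight: q·1 + (1−q)·1 = 1
  16q - 12 = 1  ⇒  16q = 13  ⇒  q = 13/16.

q = 13/16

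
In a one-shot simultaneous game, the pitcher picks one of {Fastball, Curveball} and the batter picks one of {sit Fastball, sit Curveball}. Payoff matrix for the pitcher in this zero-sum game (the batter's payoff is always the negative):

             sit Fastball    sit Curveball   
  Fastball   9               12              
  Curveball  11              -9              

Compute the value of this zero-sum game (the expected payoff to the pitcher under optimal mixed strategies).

v = 213/23

The batter's mix must leave the pitcher indifferent between Fastball and Curveball.
  the pitcher's expected payoff from Fastball: q·9 + (1−q)·12 = -3q + 12
  the pitcher's expected payoff from Curveball: q·11 + (1−q)·(-9) = 20q - 9
  -3q + 12 = 20q - 9  ⇒  -23q = -21  ⇒  q = 21/23.
The value is the pitcher's expected payoff against this mix (using Fastball): (21/23)·9 + (2/23)·12 = 213/23.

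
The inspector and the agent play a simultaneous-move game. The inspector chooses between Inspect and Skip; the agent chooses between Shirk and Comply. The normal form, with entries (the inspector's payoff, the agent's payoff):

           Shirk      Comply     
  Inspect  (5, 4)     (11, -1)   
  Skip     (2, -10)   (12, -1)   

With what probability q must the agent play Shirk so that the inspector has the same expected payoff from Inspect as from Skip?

For the inspector to be willing to mix, the inspector must be indifferent between Inspect and Skip, which pins down the agent's mix.
  the inspector's expected payoff from Inspect: q·5 + (1−q)·11 = -6q + 11
  the inspector's expected payoff from Skip: q·2 + (1−q)·12 = -10q + 12
  -6q + 11 = -10q + 12  ⇒  4q = 1  ⇒  q = 1/4.

q = 1/4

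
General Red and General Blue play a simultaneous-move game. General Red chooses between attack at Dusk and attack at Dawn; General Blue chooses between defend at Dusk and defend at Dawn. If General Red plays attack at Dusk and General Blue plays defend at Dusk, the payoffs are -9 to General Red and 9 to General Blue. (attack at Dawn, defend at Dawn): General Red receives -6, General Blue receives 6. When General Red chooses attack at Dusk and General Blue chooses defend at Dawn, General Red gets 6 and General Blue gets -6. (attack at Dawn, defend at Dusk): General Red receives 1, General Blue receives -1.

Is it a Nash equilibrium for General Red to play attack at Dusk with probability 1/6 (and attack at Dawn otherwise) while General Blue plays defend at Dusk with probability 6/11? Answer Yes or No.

Given General Red's mix p = 1/6, General Blue's payoff from defend at Dusk is 2/3 but from defend at Dawn is 4. General Blue strictly prefers defend at Dawn, so General Blue would not mix.
So the proposed profile is not a Nash equilibrium.

No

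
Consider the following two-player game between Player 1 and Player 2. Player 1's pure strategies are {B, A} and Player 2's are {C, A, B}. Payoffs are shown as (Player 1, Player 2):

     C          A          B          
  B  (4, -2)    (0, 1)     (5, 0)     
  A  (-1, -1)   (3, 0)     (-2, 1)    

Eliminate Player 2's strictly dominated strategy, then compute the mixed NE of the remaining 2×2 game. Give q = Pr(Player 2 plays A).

Player 2's strategy C is strictly dominated by A: 1 > -2 and 0 > -1. Eliminate C.
Player 2's mix must leave Player 1 indifferent between B and A.
  Player 1's payoff from B: q·0 + (1−q)·5 = -5q + 5
  Player 1's payoff from A: q·3 + (1−q)·(-2) = 5q - 2
  -5q + 5 = 5q - 2  ⇒  -10q = -7  ⇒  q = 7/10.

q = 7/10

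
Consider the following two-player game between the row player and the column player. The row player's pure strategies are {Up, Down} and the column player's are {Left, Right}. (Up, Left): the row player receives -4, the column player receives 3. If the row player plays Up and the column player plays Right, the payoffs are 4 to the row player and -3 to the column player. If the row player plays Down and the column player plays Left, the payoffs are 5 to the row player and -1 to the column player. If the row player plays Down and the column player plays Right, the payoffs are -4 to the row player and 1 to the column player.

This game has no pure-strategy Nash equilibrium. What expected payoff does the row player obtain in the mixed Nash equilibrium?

4/17

For the row player to be willing to mix, the row player must be indifferent between Up and Down, which pins down the column player's mix.
  the row player's payoff from Up: q·(-4) + (1−q)·4 = -8q + 4
  the row player's payoff from Down: q·5 + (1−q)·(-4) = 9q - 4
  -8q + 4 = 9q - 4  ⇒  -17q = -8  ⇒  q = 8/17.
At equilibrium the row player is indifferent across rows, so the row player's payoff equals the payoff from Up: (8/17)·(-4) + (9/17)·4 = 4/17.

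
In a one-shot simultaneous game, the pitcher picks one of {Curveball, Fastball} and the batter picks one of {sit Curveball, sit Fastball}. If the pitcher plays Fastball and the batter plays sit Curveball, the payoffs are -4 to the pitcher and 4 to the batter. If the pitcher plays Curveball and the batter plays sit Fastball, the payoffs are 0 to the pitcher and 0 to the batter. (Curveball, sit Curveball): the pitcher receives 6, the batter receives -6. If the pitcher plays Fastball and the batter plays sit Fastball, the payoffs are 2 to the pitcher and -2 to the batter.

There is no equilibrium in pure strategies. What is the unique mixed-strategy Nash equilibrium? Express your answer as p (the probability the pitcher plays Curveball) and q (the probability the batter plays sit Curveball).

The batter's indifference between sit Curveball and sit Fastball determines the pitcher's mixing probability p:
  the batter's payoff to sit Curveball: p·(-6) + (1−p)·4 = -10p + 4
  the batter's payoff to sit Fastball: p·0 + (1−p)·(-2) = 2p - 2
  -10p + 4 = 2p - 2  ⇒  -12p = -6  ⇒  p = 1/2.
In a mixed equilibrium the pitcher is indifferent between Curveball and Fastball; this condition fixes q.
  the pitcher's payoff from Curveball: q·6 + (1−q)·0 = 6q
  the pitcher's payoff from Fastball: q·(-4) + (1−q)·2 = -6q + 2
  6q = -6q + 2  ⇒  12q = 2  ⇒  q = 1/6.

p = 1/2, q = 1/6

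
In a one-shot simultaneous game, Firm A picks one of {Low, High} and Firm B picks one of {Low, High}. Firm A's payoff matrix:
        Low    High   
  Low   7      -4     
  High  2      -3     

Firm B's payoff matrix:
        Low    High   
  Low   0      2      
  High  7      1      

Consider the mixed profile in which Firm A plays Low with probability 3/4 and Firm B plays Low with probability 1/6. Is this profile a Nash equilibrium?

Yes

Check Firm B's indifference given Firm A's mix p = 3/4:
  payoff from Low = 7/4; payoff from High = 7/4 — equal.
Check Firm A's indifference given Firm B's mix q = 1/6:
  payoff from Low = -13/6; payoff from High = -13/6 — equal.
Both players are indifferent, so neither can profitably deviate.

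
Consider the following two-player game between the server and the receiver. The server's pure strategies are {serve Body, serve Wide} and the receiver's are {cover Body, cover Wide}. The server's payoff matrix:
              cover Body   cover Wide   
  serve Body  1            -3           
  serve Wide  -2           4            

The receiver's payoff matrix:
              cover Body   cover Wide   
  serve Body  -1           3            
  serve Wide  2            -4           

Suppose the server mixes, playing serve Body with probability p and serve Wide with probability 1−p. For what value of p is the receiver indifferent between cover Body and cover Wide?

Set the receiver's expected payoff from cover Body equal to that from cover Wide:
  the receiver's expected payoff from cover Body: p·(-1) + (1−p)·2 = -3p + 2
  the receiver's expected payoff from cover Wide: p·3 + (1−p)·(-4) = 7p - 4
  -3p + 2 = 7p - 4  ⇒  -10p = -6  ⇒  p = 3/5.

p = 3/5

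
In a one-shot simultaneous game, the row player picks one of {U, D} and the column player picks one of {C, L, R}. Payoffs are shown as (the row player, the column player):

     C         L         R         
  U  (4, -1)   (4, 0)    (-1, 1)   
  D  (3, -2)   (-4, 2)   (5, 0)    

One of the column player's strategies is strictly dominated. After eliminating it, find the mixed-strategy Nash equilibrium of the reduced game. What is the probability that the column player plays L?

q = 3/7

The column player's strategy C is strictly dominated by R: 1 > -1 and 0 > -2. Eliminate C.
For the row player to be willing to mix, the row player must be indifferent between U and D, which pins down the column player's mix.
  the row player's expected payoff from U: q·4 + (1−q)·(-1) = 5q - 1
  the row player's expected payoff from D: q·(-4) + (1−q)·5 = -9q + 5
  5q - 1 = -9q + 5  ⇒  14q = 6  ⇒  q = 3/7.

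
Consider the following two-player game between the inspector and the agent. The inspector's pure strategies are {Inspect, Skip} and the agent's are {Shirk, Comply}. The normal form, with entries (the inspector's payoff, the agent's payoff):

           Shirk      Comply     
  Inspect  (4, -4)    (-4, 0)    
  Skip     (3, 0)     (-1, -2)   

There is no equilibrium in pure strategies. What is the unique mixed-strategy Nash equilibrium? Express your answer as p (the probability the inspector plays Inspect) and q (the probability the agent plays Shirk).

Set the agent's expected payoff from Shirk equal to that from Comply:
  the agent's payoff from Shirk: p·(-4) + (1−p)·0 = -4p
  the agent's payoff from Comply: p·0 + (1−p)·(-2) = 2p - 2
  -4p = 2p - 2  ⇒  -6p = -2  ⇒  p = 1/3.
In a mixed equilibrium the inspector is indifferent between Inspect and Skip; this condition fixes q.
  the inspector's payoff to Inspect: q·4 + (1−q)·(-4) = 8q - 4
  the inspector's payoff to Skip: q·3 + (1−q)·(-1) = 4q - 1
  8q - 4 = 4q - 1  ⇒  4q = 3  ⇒  q = 3/4.

p = 1/3, q = 3/4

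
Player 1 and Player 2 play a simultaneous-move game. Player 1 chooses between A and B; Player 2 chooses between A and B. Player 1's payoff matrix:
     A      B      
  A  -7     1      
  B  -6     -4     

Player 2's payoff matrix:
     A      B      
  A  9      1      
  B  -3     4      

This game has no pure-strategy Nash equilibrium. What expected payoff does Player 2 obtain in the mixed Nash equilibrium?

13/5

Player 2's indifference between A and B determines Player 1's mixing probability p:
  Player 2's expected payoff from A: p·9 + (1−p)·(-3) = 12p - 3
  Player 2's expected payoff from B: p·1 + (1−p)·4 = -3p + 4
  12p - 3 = -3p + 4  ⇒  15p = 7  ⇒  p = 7/15.
At equilibrium Player 2 is indifferent across columns, so Player 2's payoff equals the payoff from A: (7/15)·9 + (8/15)·(-3) = 13/5.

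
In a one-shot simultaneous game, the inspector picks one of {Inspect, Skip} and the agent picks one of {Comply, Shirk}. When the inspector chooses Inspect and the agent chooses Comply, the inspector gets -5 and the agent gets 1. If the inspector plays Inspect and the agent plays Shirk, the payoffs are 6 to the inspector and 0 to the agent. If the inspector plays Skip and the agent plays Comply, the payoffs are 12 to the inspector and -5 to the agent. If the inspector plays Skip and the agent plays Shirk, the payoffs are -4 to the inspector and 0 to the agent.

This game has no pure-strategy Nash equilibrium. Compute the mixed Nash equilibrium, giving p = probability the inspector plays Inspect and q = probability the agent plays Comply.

Set the agent's expected payoff from Comply equal to that from Shirk:
  the agent's payoff from Comply: p·1 + (1−p)·(-5) = 6p - 5
  the agent's payoff from Shirk: p·0 + (1−p)·0 = 0
  6p - 5 = 0  ⇒  6p = 5  ⇒  p = 5/6.
For the inspector to be willing to mix, the inspector must be indifferent between Inspect and Skip, which pins down the agent's mix.
  the inspector's payoff from Inspect: q·(-5) + (1−q)·6 = -11q + 6
  the inspector's payoff from Skip: q·12 + (1−q)·(-4) = 16q - 4
  -11q + 6 = 16q - 4  ⇒  -27q = -10  ⇒  q = 10/27.

p = 5/6, q = 10/27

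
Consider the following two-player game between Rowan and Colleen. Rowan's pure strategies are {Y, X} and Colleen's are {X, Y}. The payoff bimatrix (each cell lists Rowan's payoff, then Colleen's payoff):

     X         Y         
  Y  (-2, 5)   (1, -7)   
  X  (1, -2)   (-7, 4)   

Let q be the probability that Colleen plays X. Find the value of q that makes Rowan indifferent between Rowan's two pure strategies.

q = 8/11

In a mixed equilibrium Rowan is indifferent between Y and X; this condition fixes q.
  Rowan's expected payoff from Y: q·(-2) + (1−q)·1 = -3q + 1
  Rowan's expected payoff from X: q·1 + (1−q)·(-7) = 8q - 7
  -3q + 1 = 8q - 7  ⇒  -11q = -8  ⇒  q = 8/11.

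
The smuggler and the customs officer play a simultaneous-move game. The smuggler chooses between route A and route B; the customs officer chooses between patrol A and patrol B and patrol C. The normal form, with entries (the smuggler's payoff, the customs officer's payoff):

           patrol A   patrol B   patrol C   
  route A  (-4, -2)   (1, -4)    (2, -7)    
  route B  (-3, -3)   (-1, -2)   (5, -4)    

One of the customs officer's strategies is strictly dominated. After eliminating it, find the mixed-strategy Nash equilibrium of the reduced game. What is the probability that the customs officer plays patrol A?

The customs officer's strategy patrol C is strictly dominated by patrol B: -4 > -7 and -2 > -4. Eliminate patrol C.
The smuggler's indifference between route A and route B determines the customs officer's mixing probability q:
  the smuggler's payoff to route A: q·(-4) + (1−q)·1 = -5q + 1
  the smuggler's payoff to route B: q·(-3) + (1−q)·(-1) = -2q - 1
  -5q + 1 = -2q - 1  ⇒  -3q = -2  ⇒  q = 2/3.

q = 2/3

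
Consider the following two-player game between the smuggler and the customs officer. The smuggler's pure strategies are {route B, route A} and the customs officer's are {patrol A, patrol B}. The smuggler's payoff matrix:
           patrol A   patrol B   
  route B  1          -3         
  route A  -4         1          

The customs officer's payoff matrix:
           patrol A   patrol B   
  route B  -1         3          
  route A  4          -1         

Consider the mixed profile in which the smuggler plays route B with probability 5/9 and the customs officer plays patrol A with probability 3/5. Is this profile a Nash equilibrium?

No

Given the customs officer's mix q = 3/5, the smuggler's payoff from route B is -3/5 but from route A is -2. The smuggler strictly prefers route B, so the smuggler would not mix.
So the proposed profile is not a Nash equilibrium.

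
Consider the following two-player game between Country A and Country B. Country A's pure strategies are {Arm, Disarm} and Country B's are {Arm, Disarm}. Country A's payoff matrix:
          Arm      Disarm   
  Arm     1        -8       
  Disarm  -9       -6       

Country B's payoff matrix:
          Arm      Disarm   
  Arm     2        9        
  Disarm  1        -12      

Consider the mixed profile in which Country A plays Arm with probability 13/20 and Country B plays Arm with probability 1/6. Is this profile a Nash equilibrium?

Check Country B's indifference given Country A's mix p = 13/20:
  payoff from Arm = 33/20; payoff from Disarm = 33/20 — equal.
Check Country A's indifference given Country B's mix q = 1/6:
  payoff from Arm = -13/2; payoff from Disarm = -13/2 — equal.
Both players are indifferent, so neither can profitably deviate.

Yes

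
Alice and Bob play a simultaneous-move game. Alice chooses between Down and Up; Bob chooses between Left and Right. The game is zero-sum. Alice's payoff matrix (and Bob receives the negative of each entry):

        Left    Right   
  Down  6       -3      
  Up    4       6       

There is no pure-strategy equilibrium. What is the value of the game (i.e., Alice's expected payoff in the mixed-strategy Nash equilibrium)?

Set Alice's expected payoff from Down equal to that from Up:
  Alice's payoff from Down: q·6 + (1−q)·(-3) = 9q - 3
  Alice's payoff from Up: q·4 + (1−q)·6 = -2q + 6
  9q - 3 = -2q + 6  ⇒  11q = 9  ⇒  q = 9/11.
The value is Alice's expected payoff against this mix (using Down): (9/11)·6 + (2/11)·(-3) = 48/11.

v = 48/11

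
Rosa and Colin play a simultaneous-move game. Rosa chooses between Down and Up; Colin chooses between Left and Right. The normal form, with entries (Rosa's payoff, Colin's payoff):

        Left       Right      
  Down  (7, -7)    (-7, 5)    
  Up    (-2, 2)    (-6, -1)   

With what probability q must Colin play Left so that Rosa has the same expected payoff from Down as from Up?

Colin's mix must leave Rosa indifferent between Down and Up.
  Rosa's expected payoff from Down: q·7 + (1−q)·(-7) = 14q - 7
  Rosa's expected payoff from Up: q·(-2) + (1−q)·(-6) = 4q - 6
  14q - 7 = 4q - 6  ⇒  10q = 1  ⇒  q = 1/10.

q = 1/10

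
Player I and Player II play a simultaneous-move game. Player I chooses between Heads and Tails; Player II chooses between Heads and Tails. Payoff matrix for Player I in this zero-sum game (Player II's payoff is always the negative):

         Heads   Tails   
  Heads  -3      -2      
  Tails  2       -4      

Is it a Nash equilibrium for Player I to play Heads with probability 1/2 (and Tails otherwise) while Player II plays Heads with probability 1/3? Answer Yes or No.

Given Player I's mix p = 1/2, Player II's payoff from Heads is 1/2 but from Tails is 3. Player II strictly prefers Tails, so Player II would not mix.
So the proposed profile is not a Nash equilibrium.

No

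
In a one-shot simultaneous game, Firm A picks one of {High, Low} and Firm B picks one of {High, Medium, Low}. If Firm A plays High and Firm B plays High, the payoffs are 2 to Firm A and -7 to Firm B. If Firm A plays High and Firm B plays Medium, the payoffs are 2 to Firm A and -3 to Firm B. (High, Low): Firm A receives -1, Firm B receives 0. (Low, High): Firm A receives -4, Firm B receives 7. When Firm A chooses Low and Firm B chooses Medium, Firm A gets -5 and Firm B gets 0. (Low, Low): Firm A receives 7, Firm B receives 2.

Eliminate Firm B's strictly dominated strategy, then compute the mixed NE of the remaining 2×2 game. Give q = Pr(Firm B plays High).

Firm B's strategy Medium is strictly dominated by Low: 0 > -3 and 2 > 0. Eliminate Medium.
In a mixed equilibrium Firm A is indifferent between High and Low; this condition fixes q.
  Firm A's expected payoff from High: q·2 + (1−q)·(-1) = 3q - 1
  Firm A's expected payoff from Low: q·(-4) + (1−q)·7 = -11q + 7
  3q - 1 = -11q + 7  ⇒  14q = 8  ⇒  q = 4/7.

q = 4/7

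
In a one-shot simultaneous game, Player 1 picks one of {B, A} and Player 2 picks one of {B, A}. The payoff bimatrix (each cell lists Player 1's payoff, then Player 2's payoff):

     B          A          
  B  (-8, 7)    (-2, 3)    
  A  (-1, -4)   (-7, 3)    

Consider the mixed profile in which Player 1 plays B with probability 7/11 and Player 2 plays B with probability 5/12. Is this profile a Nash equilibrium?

Check Player 2's indifference given Player 1's mix p = 7/11:
  payoff from B = 3; payoff from A = 3 — equal.
Check Player 1's indifference given Player 2's mix q = 5/12:
  payoff from B = -9/2; payoff from A = -9/2 — equal.
Both players are indifferent, so neither can profitably deviate.

Yes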